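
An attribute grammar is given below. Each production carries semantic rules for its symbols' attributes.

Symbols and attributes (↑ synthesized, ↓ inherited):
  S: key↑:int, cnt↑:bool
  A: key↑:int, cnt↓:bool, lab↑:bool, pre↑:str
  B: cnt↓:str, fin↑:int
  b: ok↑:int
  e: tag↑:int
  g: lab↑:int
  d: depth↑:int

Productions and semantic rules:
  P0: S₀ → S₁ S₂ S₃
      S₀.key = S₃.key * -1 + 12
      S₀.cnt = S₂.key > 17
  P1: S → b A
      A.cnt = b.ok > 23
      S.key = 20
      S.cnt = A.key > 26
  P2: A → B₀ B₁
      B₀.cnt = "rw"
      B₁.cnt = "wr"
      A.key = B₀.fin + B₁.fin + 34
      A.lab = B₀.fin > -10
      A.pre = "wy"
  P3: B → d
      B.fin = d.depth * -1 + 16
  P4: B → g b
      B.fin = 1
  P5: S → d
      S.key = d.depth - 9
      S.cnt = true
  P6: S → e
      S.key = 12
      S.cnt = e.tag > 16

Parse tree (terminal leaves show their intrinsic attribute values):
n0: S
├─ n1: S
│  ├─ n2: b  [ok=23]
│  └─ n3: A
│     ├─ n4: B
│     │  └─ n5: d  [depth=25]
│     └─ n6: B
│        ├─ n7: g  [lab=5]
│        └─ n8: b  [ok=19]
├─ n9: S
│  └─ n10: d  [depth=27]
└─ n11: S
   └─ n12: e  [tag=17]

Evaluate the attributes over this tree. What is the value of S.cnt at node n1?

1. n2.ok = 23  [terminal]
2. n3.cnt = false  [b.ok > 23]
3. n4.cnt = "rw"  ["rw"]
4. n5.depth = 25  [terminal]
5. n4.fin = -9  [d.depth * -1 + 16]
6. n6.cnt = "wr"  ["wr"]
7. n7.lab = 5  [terminal]
8. n8.ok = 19  [terminal]
9. n6.fin = 1  [1]
10. n3.key = 26  [B₀.fin + B₁.fin + 34]
11. n3.lab = true  [B₀.fin > -10]
12. n3.pre = "wy"  ["wy"]
13. n1.key = 20  [20]
14. n1.cnt = false  [A.key > 26]
15. n10.depth = 27  [terminal]
16. n9.key = 18  [d.depth - 9]
17. n9.cnt = true  [true]
18. n12.tag = 17  [terminal]
19. n11.key = 12  [12]
20. n11.cnt = true  [e.tag > 16]
21. n0.key = 0  [S₃.key * -1 + 12]
22. n0.cnt = true  [S₂.key > 17]

false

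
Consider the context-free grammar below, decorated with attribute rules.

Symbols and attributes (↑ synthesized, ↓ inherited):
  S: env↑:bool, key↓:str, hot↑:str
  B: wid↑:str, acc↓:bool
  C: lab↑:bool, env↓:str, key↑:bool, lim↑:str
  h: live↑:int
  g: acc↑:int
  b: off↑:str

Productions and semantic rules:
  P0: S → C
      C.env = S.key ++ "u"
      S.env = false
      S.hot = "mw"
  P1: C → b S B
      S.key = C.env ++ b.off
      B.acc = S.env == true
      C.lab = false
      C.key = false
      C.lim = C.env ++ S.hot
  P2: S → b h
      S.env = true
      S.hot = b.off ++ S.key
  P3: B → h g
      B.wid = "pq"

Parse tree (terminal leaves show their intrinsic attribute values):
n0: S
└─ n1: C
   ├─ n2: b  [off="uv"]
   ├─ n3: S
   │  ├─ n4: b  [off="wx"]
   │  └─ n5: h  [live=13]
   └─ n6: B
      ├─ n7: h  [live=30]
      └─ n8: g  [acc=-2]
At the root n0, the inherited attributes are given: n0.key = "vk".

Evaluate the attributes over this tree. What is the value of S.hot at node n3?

"wxvkuuv"

1. n0.key = "vk"  [given at root]
2. n1.env = "vku"  [S.key ++ "u"]
3. n2.off = "uv"  [terminal]
4. n3.key = "vkuuv"  [C.env ++ b.off]
5. n4.off = "wx"  [terminal]
6. n5.live = 13  [terminal]
7. n3.env = true  [true]
8. n3.hot = "wxvkuuv"  [b.off ++ S.key]
9. n6.acc = true  [S.env == true]
10. n7.live = 30  [terminal]
11. n8.acc = -2  [terminal]
12. n6.wid = "pq"  ["pq"]
13. n1.lab = false  [false]
14. n1.key = false  [false]
15. n1.lim = "vkuwxvkuuv"  [C.env ++ S.hot]
16. n0.env = false  [false]
17. n0.hot = "mw"  ["mw"]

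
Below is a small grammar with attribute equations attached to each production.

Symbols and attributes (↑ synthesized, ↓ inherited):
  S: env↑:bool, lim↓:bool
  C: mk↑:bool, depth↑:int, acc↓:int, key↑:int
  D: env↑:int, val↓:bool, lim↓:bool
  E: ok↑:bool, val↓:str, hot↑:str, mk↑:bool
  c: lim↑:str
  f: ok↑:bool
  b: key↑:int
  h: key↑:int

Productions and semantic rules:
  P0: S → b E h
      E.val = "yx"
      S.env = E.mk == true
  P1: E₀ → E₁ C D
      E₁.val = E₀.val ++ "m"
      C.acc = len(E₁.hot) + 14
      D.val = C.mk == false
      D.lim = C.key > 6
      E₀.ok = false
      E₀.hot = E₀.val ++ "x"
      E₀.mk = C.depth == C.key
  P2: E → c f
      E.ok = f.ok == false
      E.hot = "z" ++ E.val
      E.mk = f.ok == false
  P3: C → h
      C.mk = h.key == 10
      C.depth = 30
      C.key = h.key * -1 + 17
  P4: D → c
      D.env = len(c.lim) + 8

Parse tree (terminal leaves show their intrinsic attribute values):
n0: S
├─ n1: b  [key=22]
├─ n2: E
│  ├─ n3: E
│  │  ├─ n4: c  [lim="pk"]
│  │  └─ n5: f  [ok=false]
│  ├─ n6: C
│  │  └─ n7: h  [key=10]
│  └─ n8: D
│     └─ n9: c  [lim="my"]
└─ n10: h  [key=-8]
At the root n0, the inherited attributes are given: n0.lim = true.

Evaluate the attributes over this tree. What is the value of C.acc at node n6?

18

1. n0.lim = true  [given at root]
2. n1.key = 22  [terminal]
3. n2.val = "yx"  ["yx"]
4. n3.val = "yxm"  [E₀.val ++ "m"]
5. n4.lim = "pk"  [terminal]
6. n5.ok = false  [terminal]
7. n3.ok = true  [f.ok == false]
8. n3.hot = "zyxm"  ["z" ++ E.val]
9. n3.mk = true  [f.ok == false]
10. n6.acc = 18  [len(E₁.hot) + 14]
11. n7.key = 10  [terminal]
12. n6.mk = true  [h.key == 10]
13. n6.depth = 30  [30]
14. n6.key = 7  [h.key * -1 + 17]
15. n8.val = false  [C.mk == false]
16. n8.lim = true  [C.key > 6]
17. n9.lim = "my"  [terminal]
18. n8.env = 10  [len(c.lim) + 8]
19. n2.ok = false  [false]
20. n2.hot = "yxx"  [E₀.val ++ "x"]
21. n2.mk = false  [C.depth == C.key]
22. n10.key = -8  [terminal]
23. n0.env = false  [E.mk == true]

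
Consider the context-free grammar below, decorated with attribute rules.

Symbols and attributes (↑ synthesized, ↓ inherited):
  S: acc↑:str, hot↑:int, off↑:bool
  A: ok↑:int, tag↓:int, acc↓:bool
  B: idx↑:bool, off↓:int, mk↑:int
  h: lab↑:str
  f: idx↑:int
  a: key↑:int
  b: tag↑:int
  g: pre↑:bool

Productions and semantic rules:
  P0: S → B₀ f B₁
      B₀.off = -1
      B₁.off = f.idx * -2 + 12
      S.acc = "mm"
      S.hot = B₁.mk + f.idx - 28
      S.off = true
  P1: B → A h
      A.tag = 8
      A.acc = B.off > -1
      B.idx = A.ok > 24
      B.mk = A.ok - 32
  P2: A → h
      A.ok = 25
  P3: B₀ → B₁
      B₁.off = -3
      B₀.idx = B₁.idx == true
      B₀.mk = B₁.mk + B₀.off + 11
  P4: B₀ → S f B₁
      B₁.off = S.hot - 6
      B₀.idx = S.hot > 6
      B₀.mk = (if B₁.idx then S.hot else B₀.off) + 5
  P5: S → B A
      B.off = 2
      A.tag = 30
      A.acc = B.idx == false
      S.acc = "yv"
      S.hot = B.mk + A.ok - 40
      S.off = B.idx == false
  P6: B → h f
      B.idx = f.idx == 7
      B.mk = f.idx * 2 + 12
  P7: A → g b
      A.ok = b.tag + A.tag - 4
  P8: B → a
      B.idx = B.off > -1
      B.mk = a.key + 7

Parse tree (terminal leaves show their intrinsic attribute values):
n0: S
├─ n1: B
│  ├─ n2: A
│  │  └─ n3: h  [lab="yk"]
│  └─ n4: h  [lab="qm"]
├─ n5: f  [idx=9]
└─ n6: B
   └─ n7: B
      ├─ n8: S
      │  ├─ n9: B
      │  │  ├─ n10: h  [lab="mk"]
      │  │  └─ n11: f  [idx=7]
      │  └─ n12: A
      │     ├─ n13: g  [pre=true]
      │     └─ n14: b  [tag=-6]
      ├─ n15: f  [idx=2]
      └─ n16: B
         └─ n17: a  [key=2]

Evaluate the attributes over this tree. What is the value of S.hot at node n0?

1. n1.off = -1  [-1]
2. n2.tag = 8  [8]
3. n2.acc = false  [B.off > -1]
4. n3.lab = "yk"  [terminal]
5. n2.ok = 25  [25]
6. n4.lab = "qm"  [terminal]
7. n1.idx = true  [A.ok > 24]
8. n1.mk = -7  [A.ok - 32]
9. n5.idx = 9  [terminal]
10. n6.off = -6  [f.idx * -2 + 12]
11. n7.off = -3  [-3]
12. n9.off = 2  [2]
13. n10.lab = "mk"  [terminal]
14. n11.idx = 7  [terminal]
15. n9.idx = true  [f.idx == 7]
16. n9.mk = 26  [f.idx * 2 + 12]
17. n12.tag = 30  [30]
18. n12.acc = false  [B.idx == false]
19. n13.pre = true  [terminal]
20. n14.tag = -6  [terminal]
21. n12.ok = 20  [b.tag + A.tag - 4]
22. n8.acc = "yv"  ["yv"]
23. n8.hot = 6  [B.mk + A.ok - 40]
24. n8.off = false  [B.idx == false]
25. n15.idx = 2  [terminal]
26. n16.off = 0  [S.hot - 6]
27. n17.key = 2  [terminal]
28. n16.idx = true  [B.off > -1]
29. n16.mk = 9  [a.key + 7]
30. n7.idx = false  [S.hot > 6]
31. n7.mk = 11  [(if B₁.idx then S.hot else B₀.off) + 5]
32. n6.idx = false  [B₁.idx == true]
33. n6.mk = 16  [B₁.mk + B₀.off + 11]
34. n0.acc = "mm"  ["mm"]
35. n0.hot = -3  [B₁.mk + f.idx - 28]
36. n0.off = true  [true]

-3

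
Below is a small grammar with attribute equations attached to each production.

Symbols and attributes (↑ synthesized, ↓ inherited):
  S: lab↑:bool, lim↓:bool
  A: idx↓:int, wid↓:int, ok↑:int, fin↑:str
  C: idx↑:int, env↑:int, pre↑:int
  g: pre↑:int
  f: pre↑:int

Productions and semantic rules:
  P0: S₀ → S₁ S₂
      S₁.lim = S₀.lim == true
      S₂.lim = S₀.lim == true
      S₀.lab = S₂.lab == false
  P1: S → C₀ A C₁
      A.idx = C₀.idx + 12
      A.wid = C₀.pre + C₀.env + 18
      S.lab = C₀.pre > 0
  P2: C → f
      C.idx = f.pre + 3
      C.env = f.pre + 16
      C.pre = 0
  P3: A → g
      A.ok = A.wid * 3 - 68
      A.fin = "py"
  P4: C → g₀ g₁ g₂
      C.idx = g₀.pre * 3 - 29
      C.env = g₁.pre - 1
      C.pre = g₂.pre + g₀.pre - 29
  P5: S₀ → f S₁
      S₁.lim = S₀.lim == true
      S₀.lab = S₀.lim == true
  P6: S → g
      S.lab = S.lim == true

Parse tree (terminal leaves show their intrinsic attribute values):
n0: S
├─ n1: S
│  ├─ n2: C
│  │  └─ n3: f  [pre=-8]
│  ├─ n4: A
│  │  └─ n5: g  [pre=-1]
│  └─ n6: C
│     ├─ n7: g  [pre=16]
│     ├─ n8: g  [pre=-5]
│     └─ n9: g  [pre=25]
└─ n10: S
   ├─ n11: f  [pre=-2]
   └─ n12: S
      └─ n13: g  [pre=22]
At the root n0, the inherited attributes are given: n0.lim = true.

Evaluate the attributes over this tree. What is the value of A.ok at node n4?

10

1. n0.lim = true  [given at root]
2. n1.lim = true  [S₀.lim == true]
3. n3.pre = -8  [terminal]
4. n2.idx = -5  [f.pre + 3]
5. n2.env = 8  [f.pre + 16]
6. n2.pre = 0  [0]
7. n4.idx = 7  [C₀.idx + 12]
8. n4.wid = 26  [C₀.pre + C₀.env + 18]
9. n5.pre = -1  [terminal]
10. n4.ok = 10  [A.wid * 3 - 68]
11. n4.fin = "py"  ["py"]
12. n7.pre = 16  [terminal]
13. n8.pre = -5  [terminal]
14. n9.pre = 25  [terminal]
15. n6.idx = 19  [g₀.pre * 3 - 29]
16. n6.env = -6  [g₁.pre - 1]
17. n6.pre = 12  [g₂.pre + g₀.pre - 29]
18. n1.lab = false  [C₀.pre > 0]
19. n10.lim = true  [S₀.lim == true]
20. n11.pre = -2  [terminal]
21. n12.lim = true  [S₀.lim == true]
22. n13.pre = 22  [terminal]
23. n12.lab = true  [S.lim == true]
24. n10.lab = true  [S₀.lim == true]
25. n0.lab = false  [S₂.lab == false]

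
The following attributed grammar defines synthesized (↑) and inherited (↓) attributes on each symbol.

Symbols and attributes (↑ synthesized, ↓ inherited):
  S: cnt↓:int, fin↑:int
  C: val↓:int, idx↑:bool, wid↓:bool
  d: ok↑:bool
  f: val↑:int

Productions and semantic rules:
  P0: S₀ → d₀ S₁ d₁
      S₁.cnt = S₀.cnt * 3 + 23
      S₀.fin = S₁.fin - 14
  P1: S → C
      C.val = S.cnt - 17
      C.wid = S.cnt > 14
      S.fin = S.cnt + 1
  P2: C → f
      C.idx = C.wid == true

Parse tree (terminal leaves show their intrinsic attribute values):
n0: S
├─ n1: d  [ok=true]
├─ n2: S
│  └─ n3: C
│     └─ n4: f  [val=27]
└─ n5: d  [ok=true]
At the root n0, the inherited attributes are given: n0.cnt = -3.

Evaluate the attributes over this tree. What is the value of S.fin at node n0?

1

1. n0.cnt = -3  [given at root]
2. n1.ok = true  [terminal]
3. n2.cnt = 14  [S₀.cnt * 3 + 23]
4. n3.val = -3  [S.cnt - 17]
5. n3.wid = false  [S.cnt > 14]
6. n4.val = 27  [terminal]
7. n3.idx = false  [C.wid == true]
8. n2.fin = 15  [S.cnt + 1]
9. n5.ok = true  [terminal]
10. n0.fin = 1  [S₁.fin - 14]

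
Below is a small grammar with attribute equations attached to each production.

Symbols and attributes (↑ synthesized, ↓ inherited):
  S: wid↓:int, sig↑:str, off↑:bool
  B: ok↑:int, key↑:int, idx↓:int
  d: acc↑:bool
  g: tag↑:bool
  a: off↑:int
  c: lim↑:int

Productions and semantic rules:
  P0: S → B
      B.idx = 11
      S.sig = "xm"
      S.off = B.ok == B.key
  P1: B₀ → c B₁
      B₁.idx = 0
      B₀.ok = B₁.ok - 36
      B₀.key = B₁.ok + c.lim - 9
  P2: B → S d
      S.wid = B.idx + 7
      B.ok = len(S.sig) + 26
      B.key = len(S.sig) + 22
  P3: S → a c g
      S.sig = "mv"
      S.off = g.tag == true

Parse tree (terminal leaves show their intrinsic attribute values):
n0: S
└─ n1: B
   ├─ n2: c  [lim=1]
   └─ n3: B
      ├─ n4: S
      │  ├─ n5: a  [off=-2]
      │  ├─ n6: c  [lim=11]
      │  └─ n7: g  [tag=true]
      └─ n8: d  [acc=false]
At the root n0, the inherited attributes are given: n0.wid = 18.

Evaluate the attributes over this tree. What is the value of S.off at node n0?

1. n0.wid = 18  [given at root]
2. n1.idx = 11  [11]
3. n2.lim = 1  [terminal]
4. n3.idx = 0  [0]
5. n4.wid = 7  [B.idx + 7]
6. n5.off = -2  [terminal]
7. n6.lim = 11  [terminal]
8. n7.tag = true  [terminal]
9. n4.sig = "mv"  ["mv"]
10. n4.off = true  [g.tag == true]
11. n8.acc = false  [terminal]
12. n3.ok = 28  [len(S.sig) + 26]
13. n3.key = 24  [len(S.sig) + 22]
14. n1.ok = -8  [B₁.ok - 36]
15. n1.key = 20  [B₁.ok + c.lim - 9]
16. n0.sig = "xm"  ["xm"]
17. n0.off = false  [B.ok == B.key]

false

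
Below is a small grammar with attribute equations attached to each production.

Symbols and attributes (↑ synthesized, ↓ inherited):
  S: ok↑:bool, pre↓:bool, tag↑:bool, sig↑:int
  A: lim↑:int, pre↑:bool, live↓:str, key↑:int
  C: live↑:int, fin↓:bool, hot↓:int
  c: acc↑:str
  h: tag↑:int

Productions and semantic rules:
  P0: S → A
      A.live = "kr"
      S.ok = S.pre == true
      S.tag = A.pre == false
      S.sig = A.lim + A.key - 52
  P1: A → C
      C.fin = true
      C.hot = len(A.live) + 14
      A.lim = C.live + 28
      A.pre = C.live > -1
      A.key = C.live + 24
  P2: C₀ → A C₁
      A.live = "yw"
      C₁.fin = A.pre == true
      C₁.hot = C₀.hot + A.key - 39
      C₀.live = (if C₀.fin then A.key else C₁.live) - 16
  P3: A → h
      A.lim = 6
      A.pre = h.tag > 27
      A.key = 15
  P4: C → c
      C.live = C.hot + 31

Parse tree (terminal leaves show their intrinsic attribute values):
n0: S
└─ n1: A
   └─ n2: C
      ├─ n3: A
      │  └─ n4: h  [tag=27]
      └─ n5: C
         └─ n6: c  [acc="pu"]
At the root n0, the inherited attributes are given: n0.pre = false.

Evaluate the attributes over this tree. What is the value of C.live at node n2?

-1

1. n0.pre = false  [given at root]
2. n1.live = "kr"  ["kr"]
3. n2.fin = true  [true]
4. n2.hot = 16  [len(A.live) + 14]
5. n3.live = "yw"  ["yw"]
6. n4.tag = 27  [terminal]
7. n3.lim = 6  [6]
8. n3.pre = false  [h.tag > 27]
9. n3.key = 15  [15]
10. n5.fin = false  [A.pre == true]
11. n5.hot = -8  [C₀.hot + A.key - 39]
12. n6.acc = "pu"  [terminal]
13. n5.live = 23  [C.hot + 31]
14. n2.live = -1  [(if C₀.fin then A.key else C₁.live) - 16]
15. n1.lim = 27  [C.live + 28]
16. n1.pre = false  [C.live > -1]
17. n1.key = 23  [C.live + 24]
18. n0.ok = false  [S.pre == true]
19. n0.tag = true  [A.pre == false]
20. n0.sig = -2  [A.lim + A.key - 52]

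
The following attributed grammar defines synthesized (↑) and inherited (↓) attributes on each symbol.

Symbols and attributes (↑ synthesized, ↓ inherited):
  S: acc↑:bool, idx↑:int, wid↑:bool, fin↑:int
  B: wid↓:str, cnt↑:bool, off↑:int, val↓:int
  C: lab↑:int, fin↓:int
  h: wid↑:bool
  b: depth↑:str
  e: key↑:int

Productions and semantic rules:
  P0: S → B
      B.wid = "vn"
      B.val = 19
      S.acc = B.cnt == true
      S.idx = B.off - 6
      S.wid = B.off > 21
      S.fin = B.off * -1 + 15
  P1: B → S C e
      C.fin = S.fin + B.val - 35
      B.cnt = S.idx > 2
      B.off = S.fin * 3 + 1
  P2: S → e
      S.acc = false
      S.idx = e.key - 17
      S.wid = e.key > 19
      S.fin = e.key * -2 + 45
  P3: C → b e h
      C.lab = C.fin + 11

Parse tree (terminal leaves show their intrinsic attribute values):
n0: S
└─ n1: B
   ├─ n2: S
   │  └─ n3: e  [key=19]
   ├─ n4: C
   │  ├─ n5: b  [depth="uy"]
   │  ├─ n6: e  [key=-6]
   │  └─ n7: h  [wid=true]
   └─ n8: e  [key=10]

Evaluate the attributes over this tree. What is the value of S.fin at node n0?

1. n1.wid = "vn"  ["vn"]
2. n1.val = 19  [19]
3. n3.key = 19  [terminal]
4. n2.acc = false  [false]
5. n2.idx = 2  [e.key - 17]
6. n2.wid = false  [e.key > 19]
7. n2.fin = 7  [e.key * -2 + 45]
8. n4.fin = -9  [S.fin + B.val - 35]
9. n5.depth = "uy"  [terminal]
10. n6.key = -6  [terminal]
11. n7.wid = true  [terminal]
12. n4.lab = 2  [C.fin + 11]
13. n8.key = 10  [terminal]
14. n1.cnt = false  [S.idx > 2]
15. n1.off = 22  [S.fin * 3 + 1]
16. n0.acc = false  [B.cnt == true]
17. n0.idx = 16  [B.off - 6]
18. n0.wid = true  [B.off > 21]
19. n0.fin = -7  [B.off * -1 + 15]

-7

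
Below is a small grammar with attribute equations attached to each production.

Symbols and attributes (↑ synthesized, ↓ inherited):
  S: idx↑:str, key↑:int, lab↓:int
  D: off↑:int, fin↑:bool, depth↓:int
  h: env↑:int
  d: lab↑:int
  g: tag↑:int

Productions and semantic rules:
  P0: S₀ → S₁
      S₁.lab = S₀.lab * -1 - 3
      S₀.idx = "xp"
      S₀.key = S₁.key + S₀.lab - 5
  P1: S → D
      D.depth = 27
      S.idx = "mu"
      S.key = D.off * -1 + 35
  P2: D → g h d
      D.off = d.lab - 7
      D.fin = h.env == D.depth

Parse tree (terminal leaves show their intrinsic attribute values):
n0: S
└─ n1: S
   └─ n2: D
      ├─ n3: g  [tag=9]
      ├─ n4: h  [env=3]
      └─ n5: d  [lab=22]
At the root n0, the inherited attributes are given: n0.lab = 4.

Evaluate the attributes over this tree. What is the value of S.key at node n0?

1. n0.lab = 4  [given at root]
2. n1.lab = -7  [S₀.lab * -1 - 3]
3. n2.depth = 27  [27]
4. n3.tag = 9  [terminal]
5. n4.env = 3  [terminal]
6. n5.lab = 22  [terminal]
7. n2.off = 15  [d.lab - 7]
8. n2.fin = false  [h.env == D.depth]
9. n1.idx = "mu"  ["mu"]
10. n1.key = 20  [D.off * -1 + 35]
11. n0.idx = "xp"  ["xp"]
12. n0.key = 19  [S₁.key + S₀.lab - 5]

19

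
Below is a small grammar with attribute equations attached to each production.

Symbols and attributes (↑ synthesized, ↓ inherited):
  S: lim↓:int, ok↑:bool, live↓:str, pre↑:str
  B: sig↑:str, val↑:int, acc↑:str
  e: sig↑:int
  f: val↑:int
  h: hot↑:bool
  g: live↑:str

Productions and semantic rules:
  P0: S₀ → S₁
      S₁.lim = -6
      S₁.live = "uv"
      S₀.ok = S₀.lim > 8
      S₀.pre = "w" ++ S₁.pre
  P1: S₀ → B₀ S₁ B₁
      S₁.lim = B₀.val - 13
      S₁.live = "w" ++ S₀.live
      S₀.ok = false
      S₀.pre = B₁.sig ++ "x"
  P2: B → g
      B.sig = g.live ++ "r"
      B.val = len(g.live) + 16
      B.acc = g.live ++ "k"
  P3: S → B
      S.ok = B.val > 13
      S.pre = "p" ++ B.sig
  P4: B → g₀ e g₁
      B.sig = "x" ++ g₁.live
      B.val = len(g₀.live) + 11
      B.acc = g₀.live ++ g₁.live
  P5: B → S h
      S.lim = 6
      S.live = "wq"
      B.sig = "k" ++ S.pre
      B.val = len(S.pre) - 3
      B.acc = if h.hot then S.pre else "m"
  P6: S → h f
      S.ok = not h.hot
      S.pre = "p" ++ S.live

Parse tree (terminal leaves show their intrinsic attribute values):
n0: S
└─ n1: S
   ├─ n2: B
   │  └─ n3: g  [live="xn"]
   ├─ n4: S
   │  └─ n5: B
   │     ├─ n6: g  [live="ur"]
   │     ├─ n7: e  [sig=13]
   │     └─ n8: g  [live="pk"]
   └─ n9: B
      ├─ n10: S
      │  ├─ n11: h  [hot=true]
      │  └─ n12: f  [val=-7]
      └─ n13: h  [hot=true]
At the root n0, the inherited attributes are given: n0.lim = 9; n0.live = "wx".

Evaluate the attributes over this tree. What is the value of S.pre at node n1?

1. n0.lim = 9  [given at root]
2. n0.live = "wx"  [given at root]
3. n1.lim = -6  [-6]
4. n1.live = "uv"  ["uv"]
5. n3.live = "xn"  [terminal]
6. n2.sig = "xnr"  [g.live ++ "r"]
7. n2.val = 18  [len(g.live) + 16]
8. n2.acc = "xnk"  [g.live ++ "k"]
9. n4.lim = 5  [B₀.val - 13]
10. n4.live = "wuv"  ["w" ++ S₀.live]
11. n6.live = "ur"  [terminal]
12. n7.sig = 13  [terminal]
13. n8.live = "pk"  [terminal]
14. n5.sig = "xpk"  ["x" ++ g₁.live]
15. n5.val = 13  [len(g₀.live) + 11]
16. n5.acc = "urpk"  [g₀.live ++ g₁.live]
17. n4.ok = false  [B.val > 13]
18. n4.pre = "pxpk"  ["p" ++ B.sig]
19. n10.lim = 6  [6]
20. n10.live = "wq"  ["wq"]
21. n11.hot = true  [terminal]
22. n12.val = -7  [terminal]
23. n10.ok = false  [not h.hot]
24. n10.pre = "pwq"  ["p" ++ S.live]
25. n13.hot = true  [terminal]
26. n9.sig = "kpwq"  ["k" ++ S.pre]
27. n9.val = 0  [len(S.pre) - 3]
28. n9.acc = "pwq"  [if h.hot then S.pre else "m"]
29. n1.ok = false  [false]
30. n1.pre = "kpwqx"  [B₁.sig ++ "x"]
31. n0.ok = true  [S₀.lim > 8]
32. n0.pre = "wkpwqx"  ["w" ++ S₁.pre]

"kpwqx"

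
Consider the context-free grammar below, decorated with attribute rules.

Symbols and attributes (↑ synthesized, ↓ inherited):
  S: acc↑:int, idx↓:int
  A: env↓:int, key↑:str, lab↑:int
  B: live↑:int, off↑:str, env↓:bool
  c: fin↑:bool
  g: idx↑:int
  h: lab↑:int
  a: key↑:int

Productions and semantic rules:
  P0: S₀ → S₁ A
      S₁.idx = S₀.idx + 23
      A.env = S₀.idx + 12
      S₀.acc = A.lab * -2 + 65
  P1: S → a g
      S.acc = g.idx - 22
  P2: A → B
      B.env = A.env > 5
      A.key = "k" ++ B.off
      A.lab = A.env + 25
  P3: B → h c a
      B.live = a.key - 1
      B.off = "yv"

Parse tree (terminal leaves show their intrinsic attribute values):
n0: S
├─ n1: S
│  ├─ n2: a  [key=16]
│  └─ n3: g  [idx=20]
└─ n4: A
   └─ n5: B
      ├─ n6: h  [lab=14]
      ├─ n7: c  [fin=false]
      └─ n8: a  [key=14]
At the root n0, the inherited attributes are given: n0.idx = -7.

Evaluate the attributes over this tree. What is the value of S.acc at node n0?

5

1. n0.idx = -7  [given at root]
2. n1.idx = 16  [S₀.idx + 23]
3. n2.key = 16  [terminal]
4. n3.idx = 20  [terminal]
5. n1.acc = -2  [g.idx - 22]
6. n4.env = 5  [S₀.idx + 12]
7. n5.env = false  [A.env > 5]
8. n6.lab = 14  [terminal]
9. n7.fin = false  [terminal]
10. n8.key = 14  [terminal]
11. n5.live = 13  [a.key - 1]
12. n5.off = "yv"  ["yv"]
13. n4.key = "kyv"  ["k" ++ B.off]
14. n4.lab = 30  [A.env + 25]
15. n0.acc = 5  [A.lab * -2 + 65]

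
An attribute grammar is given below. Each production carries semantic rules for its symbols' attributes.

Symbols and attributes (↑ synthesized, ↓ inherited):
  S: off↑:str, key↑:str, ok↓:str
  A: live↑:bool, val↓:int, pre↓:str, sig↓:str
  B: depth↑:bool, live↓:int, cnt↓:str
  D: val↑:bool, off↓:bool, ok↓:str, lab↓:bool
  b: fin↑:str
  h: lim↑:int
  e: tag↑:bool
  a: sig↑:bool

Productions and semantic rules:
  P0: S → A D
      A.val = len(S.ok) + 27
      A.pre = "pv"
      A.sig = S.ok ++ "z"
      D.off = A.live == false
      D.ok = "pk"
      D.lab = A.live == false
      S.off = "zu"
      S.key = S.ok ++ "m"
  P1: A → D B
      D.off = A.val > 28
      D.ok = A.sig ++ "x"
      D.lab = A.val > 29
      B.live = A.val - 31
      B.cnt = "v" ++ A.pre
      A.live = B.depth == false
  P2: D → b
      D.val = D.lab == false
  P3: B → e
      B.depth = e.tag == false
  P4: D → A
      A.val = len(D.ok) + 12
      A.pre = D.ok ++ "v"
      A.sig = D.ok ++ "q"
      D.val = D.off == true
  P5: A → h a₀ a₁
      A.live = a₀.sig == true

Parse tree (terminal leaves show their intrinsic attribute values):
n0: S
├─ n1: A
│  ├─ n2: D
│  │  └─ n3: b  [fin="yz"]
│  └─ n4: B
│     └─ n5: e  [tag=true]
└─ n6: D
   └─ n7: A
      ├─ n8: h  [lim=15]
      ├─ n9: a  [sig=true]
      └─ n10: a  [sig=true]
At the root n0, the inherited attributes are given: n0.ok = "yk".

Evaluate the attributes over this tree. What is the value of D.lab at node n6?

1. n0.ok = "yk"  [given at root]
2. n1.val = 29  [len(S.ok) + 27]
3. n1.pre = "pv"  ["pv"]
4. n1.sig = "ykz"  [S.ok ++ "z"]
5. n2.off = true  [A.val > 28]
6. n2.ok = "ykzx"  [A.sig ++ "x"]
7. n2.lab = false  [A.val > 29]
8. n3.fin = "yz"  [terminal]
9. n2.val = true  [D.lab == false]
10. n4.live = -2  [A.val - 31]
11. n4.cnt = "vpv"  ["v" ++ A.pre]
12. n5.tag = true  [terminal]
13. n4.depth = false  [e.tag == false]
14. n1.live = true  [B.depth == false]
15. n6.off = false  [A.live == false]
16. n6.ok = "pk"  ["pk"]
17. n6.lab = false  [A.live == false]
18. n7.val = 14  [len(D.ok) + 12]
19. n7.pre = "pkv"  [D.ok ++ "v"]
20. n7.sig = "pkq"  [D.ok ++ "q"]
21. n8.lim = 15  [terminal]
22. n9.sig = true  [terminal]
23. n10.sig = true  [terminal]
24. n7.live = true  [a₀.sig == true]
25. n6.val = false  [D.off == true]
26. n0.off = "zu"  ["zu"]
27. n0.key = "ykm"  [S.ok ++ "m"]

false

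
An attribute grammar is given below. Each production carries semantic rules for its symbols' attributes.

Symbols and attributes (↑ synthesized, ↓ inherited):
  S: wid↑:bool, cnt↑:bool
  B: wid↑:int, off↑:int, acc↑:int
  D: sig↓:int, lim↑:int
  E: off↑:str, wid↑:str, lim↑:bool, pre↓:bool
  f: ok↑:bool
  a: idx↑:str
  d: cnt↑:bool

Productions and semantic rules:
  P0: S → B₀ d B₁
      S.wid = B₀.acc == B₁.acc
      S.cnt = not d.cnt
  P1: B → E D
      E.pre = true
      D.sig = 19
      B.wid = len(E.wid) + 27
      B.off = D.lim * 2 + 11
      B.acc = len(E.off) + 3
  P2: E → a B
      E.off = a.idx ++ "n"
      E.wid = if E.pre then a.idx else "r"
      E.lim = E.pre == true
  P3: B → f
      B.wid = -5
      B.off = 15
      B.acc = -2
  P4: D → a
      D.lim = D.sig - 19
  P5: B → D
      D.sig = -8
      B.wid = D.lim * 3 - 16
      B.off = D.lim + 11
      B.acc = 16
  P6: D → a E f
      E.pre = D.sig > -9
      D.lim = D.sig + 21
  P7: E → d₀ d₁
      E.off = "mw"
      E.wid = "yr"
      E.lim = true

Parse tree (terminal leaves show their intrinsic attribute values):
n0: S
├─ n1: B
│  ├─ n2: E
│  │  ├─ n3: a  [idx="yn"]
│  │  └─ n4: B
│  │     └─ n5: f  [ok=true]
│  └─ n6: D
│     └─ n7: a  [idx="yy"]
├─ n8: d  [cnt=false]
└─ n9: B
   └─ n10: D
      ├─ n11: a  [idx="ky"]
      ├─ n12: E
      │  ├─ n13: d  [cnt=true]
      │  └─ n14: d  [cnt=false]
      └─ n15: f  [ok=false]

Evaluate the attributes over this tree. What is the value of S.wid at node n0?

1. n2.pre = true  [true]
2. n3.idx = "yn"  [terminal]
3. n5.ok = true  [terminal]
4. n4.wid = -5  [-5]
5. n4.off = 15  [15]
6. n4.acc = -2  [-2]
7. n2.off = "ynn"  [a.idx ++ "n"]
8. n2.wid = "yn"  [if E.pre then a.idx else "r"]
9. n2.lim = true  [E.pre == true]
10. n6.sig = 19  [19]
11. n7.idx = "yy"  [terminal]
12. n6.lim = 0  [D.sig - 19]
13. n1.wid = 29  [len(E.wid) + 27]
14. n1.off = 11  [D.lim * 2 + 11]
15. n1.acc = 6  [len(E.off) + 3]
16. n8.cnt = false  [terminal]
17. n10.sig = -8  [-8]
18. n11.idx = "ky"  [terminal]
19. n12.pre = true  [D.sig > -9]
20. n13.cnt = true  [terminal]
21. n14.cnt = false  [terminal]
22. n12.off = "mw"  ["mw"]
23. n12.wid = "yr"  ["yr"]
24. n12.lim = true  [true]
25. n15.ok = false  [terminal]
26. n10.lim = 13  [D.sig + 21]
27. n9.wid = 23  [D.lim * 3 - 16]
28. n9.off = 24  [D.lim + 11]
29. n9.acc = 16  [16]
30. n0.wid = false  [B₀.acc == B₁.acc]
31. n0.cnt = true  [not d.cnt]

false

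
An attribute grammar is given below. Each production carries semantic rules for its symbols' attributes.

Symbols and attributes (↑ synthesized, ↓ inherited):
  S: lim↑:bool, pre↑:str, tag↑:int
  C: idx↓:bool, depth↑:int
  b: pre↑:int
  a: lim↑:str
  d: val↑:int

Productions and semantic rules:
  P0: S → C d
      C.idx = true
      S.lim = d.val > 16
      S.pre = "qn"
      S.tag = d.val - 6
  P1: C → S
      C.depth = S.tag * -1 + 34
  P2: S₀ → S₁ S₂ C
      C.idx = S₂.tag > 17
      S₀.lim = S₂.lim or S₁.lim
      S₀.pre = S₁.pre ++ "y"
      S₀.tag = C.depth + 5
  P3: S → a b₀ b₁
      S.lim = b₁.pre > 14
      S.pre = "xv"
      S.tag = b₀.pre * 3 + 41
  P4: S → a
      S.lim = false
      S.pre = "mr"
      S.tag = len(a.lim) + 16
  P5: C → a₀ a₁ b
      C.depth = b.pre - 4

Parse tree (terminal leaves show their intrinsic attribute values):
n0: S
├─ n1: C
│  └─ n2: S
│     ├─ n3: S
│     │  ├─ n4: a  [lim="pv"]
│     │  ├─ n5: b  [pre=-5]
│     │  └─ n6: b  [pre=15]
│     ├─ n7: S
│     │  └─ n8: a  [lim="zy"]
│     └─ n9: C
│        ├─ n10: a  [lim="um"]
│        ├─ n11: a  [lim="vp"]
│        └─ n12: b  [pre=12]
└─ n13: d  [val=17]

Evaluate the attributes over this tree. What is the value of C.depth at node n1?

1. n1.idx = true  [true]
2. n4.lim = "pv"  [terminal]
3. n5.pre = -5  [terminal]
4. n6.pre = 15  [terminal]
5. n3.lim = true  [b₁.pre > 14]
6. n3.pre = "xv"  ["xv"]
7. n3.tag = 26  [b₀.pre * 3 + 41]
8. n8.lim = "zy"  [terminal]
9. n7.lim = false  [false]
10. n7.pre = "mr"  ["mr"]
11. n7.tag = 18  [len(a.lim) + 16]
12. n9.idx = true  [S₂.tag > 17]
13. n10.lim = "um"  [terminal]
14. n11.lim = "vp"  [terminal]
15. n12.pre = 12  [terminal]
16. n9.depth = 8  [b.pre - 4]
17. n2.lim = true  [S₂.lim or S₁.lim]
18. n2.pre = "xvy"  [S₁.pre ++ "y"]
19. n2.tag = 13  [C.depth + 5]
20. n1.depth = 21  [S.tag * -1 + 34]
21. n13.val = 17  [terminal]
22. n0.lim = true  [d.val > 16]
23. n0.pre = "qn"  ["qn"]
24. n0.tag = 11  [d.val - 6]

21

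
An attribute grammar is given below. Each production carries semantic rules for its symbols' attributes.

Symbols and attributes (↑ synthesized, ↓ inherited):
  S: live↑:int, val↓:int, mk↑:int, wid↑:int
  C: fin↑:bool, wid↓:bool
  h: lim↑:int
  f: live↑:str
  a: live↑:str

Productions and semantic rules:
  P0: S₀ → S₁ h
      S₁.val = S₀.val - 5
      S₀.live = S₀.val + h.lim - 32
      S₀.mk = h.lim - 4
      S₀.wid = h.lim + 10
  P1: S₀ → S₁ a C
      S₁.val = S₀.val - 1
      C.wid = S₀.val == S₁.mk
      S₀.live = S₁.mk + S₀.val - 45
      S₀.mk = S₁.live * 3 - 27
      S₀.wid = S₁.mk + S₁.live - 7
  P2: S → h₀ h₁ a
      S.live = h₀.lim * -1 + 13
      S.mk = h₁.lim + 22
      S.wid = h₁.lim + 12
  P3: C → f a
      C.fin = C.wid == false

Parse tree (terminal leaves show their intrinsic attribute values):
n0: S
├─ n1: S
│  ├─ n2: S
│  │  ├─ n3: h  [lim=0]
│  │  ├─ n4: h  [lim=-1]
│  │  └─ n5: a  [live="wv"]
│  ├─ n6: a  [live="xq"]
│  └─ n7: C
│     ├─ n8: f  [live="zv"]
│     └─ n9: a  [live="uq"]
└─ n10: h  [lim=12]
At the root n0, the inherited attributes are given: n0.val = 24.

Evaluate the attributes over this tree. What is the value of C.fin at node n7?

true

1. n0.val = 24  [given at root]
2. n1.val = 19  [S₀.val - 5]
3. n2.val = 18  [S₀.val - 1]
4. n3.lim = 0  [terminal]
5. n4.lim = -1  [terminal]
6. n5.live = "wv"  [terminal]
7. n2.live = 13  [h₀.lim * -1 + 13]
8. n2.mk = 21  [h₁.lim + 22]
9. n2.wid = 11  [h₁.lim + 12]
10. n6.live = "xq"  [terminal]
11. n7.wid = false  [S₀.val == S₁.mk]
12. n8.live = "zv"  [terminal]
13. n9.live = "uq"  [terminal]
14. n7.fin = true  [C.wid == false]
15. n1.live = -5  [S₁.mk + S₀.val - 45]
16. n1.mk = 12  [S₁.live * 3 - 27]
17. n1.wid = 27  [S₁.mk + S₁.live - 7]
18. n10.lim = 12  [terminal]
19. n0.live = 4  [S₀.val + h.lim - 32]
20. n0.mk = 8  [h.lim - 4]
21. n0.wid = 22  [h.lim + 10]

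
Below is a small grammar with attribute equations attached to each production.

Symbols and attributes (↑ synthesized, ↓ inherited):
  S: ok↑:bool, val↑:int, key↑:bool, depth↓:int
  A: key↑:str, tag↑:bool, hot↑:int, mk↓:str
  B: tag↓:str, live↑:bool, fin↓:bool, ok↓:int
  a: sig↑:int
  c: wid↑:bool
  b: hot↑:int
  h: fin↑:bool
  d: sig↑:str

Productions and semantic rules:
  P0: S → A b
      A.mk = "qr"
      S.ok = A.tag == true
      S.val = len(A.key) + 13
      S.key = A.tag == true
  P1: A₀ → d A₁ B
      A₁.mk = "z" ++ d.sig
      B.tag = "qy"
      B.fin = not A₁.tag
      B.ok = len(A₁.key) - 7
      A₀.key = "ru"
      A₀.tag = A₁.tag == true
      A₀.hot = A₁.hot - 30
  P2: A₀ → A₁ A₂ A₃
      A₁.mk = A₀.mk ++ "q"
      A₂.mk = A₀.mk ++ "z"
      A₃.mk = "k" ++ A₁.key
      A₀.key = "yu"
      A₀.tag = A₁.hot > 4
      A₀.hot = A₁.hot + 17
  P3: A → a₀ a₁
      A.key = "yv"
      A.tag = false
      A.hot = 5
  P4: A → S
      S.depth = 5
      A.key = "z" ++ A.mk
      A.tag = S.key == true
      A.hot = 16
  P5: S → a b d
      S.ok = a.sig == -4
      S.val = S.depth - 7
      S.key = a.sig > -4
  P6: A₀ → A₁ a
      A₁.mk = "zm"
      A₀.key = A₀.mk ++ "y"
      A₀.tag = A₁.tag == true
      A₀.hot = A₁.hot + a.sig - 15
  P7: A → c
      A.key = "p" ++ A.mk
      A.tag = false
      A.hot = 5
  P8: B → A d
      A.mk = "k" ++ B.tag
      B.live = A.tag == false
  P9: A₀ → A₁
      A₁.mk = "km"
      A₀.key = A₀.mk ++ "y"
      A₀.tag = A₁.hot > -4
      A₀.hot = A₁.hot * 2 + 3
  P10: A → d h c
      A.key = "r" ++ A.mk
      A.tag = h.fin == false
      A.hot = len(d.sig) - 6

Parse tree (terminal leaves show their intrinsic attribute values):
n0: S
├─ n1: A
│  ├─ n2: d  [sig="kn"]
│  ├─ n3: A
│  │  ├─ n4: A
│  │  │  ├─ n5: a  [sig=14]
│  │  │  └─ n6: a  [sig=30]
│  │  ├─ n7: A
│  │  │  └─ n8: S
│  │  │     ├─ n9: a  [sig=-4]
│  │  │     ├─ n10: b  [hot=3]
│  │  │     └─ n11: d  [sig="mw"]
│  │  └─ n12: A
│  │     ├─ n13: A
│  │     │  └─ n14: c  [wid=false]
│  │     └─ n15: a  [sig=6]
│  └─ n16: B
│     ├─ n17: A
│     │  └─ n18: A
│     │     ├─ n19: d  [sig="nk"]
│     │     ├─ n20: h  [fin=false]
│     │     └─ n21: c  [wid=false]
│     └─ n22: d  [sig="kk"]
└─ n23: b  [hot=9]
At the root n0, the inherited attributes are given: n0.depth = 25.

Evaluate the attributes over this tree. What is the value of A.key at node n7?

1. n0.depth = 25  [given at root]
2. n1.mk = "qr"  ["qr"]
3. n2.sig = "kn"  [terminal]
4. n3.mk = "zkn"  ["z" ++ d.sig]
5. n4.mk = "zknq"  [A₀.mk ++ "q"]
6. n5.sig = 14  [terminal]
7. n6.sig = 30  [terminal]
8. n4.key = "yv"  ["yv"]
9. n4.tag = false  [false]
10. n4.hot = 5  [5]
11. n7.mk = "zknz"  [A₀.mk ++ "z"]
12. n8.depth = 5  [5]
13. n9.sig = -4  [terminal]
14. n10.hot = 3  [terminal]
15. n11.sig = "mw"  [terminal]
16. n8.ok = true  [a.sig == -4]
17. n8.val = -2  [S.depth - 7]
18. n8.key = false  [a.sig > -4]
19. n7.key = "zzknz"  ["z" ++ A.mk]
20. n7.tag = false  [S.key == true]
21. n7.hot = 16  [16]
22. n12.mk = "kyv"  ["k" ++ A₁.key]
23. n13.mk = "zm"  ["zm"]
24. n14.wid = false  [terminal]
25. n13.key = "pzm"  ["p" ++ A.mk]
26. n13.tag = false  [false]
27. n13.hot = 5  [5]
28. n15.sig = 6  [terminal]
29. n12.key = "kyvy"  [A₀.mk ++ "y"]
30. n12.tag = false  [A₁.tag == true]
31. n12.hot = -4  [A₁.hot + a.sig - 15]
32. n3.key = "yu"  ["yu"]
33. n3.tag = true  [A₁.hot > 4]
34. n3.hot = 22  [A₁.hot + 17]
35. n16.tag = "qy"  ["qy"]
36. n16.fin = false  [not A₁.tag]
37. n16.ok = -5  [len(A₁.key) - 7]
38. n17.mk = "kqy"  ["k" ++ B.tag]
39. n18.mk = "km"  ["km"]
40. n19.sig = "nk"  [terminal]
41. n20.fin = false  [terminal]
42. n21.wid = false  [terminal]
43. n18.key = "rkm"  ["r" ++ A.mk]
44. n18.tag = true  [h.fin == false]
45. n18.hot = -4  [len(d.sig) - 6]
46. n17.key = "kqyy"  [A₀.mk ++ "y"]
47. n17.tag = false  [A₁.hot > -4]
48. n17.hot = -5  [A₁.hot * 2 + 3]
49. n22.sig = "kk"  [terminal]
50. n16.live = true  [A.tag == false]
51. n1.key = "ru"  ["ru"]
52. n1.tag = true  [A₁.tag == true]
53. n1.hot = -8  [A₁.hot - 30]
54. n23.hot = 9  [terminal]
55. n0.ok = true  [A.tag == true]
56. n0.val = 15  [len(A.key) + 13]
57. n0.key = true  [A.tag == true]

"zzknz"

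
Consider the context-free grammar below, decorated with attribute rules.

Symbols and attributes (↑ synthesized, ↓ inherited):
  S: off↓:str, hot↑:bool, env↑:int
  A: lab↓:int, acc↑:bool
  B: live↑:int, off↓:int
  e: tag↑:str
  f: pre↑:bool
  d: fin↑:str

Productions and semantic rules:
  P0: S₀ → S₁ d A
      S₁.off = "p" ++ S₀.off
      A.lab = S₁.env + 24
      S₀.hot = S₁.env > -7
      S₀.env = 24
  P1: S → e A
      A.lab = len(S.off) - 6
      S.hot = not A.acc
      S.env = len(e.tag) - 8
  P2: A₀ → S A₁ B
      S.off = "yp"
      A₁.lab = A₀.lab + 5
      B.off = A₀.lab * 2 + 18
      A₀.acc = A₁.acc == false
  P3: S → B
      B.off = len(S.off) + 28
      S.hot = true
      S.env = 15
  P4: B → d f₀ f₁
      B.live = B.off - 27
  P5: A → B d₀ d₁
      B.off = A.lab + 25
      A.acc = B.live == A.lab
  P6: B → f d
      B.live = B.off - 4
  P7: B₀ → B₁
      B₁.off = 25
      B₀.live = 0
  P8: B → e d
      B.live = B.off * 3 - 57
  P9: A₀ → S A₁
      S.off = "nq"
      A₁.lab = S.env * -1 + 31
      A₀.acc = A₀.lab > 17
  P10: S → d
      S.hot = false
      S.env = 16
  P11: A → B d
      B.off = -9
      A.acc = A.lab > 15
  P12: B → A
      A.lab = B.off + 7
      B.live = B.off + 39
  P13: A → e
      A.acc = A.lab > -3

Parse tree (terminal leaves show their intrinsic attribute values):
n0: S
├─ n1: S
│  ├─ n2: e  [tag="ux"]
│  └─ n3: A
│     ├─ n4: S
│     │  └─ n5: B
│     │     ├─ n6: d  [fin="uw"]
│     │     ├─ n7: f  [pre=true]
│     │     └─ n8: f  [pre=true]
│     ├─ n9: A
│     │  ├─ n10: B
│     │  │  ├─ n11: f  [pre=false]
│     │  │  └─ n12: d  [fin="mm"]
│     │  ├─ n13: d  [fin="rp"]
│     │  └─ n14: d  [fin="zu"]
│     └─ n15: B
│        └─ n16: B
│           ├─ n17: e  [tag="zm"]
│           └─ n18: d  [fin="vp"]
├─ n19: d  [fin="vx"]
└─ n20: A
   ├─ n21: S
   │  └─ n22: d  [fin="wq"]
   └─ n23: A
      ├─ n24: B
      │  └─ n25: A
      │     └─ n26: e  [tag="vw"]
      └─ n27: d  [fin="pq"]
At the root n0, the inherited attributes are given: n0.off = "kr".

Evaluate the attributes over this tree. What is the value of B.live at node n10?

23

1. n0.off = "kr"  [given at root]
2. n1.off = "pkr"  ["p" ++ S₀.off]
3. n2.tag = "ux"  [terminal]
4. n3.lab = -3  [len(S.off) - 6]
5. n4.off = "yp"  ["yp"]
6. n5.off = 30  [len(S.off) + 28]
7. n6.fin = "uw"  [terminal]
8. n7.pre = true  [terminal]
9. n8.pre = true  [terminal]
10. n5.live = 3  [B.off - 27]
11. n4.hot = true  [true]
12. n4.env = 15  [15]
13. n9.lab = 2  [A₀.lab + 5]
14. n10.off = 27  [A.lab + 25]
15. n11.pre = false  [terminal]
16. n12.fin = "mm"  [terminal]
17. n10.live = 23  [B.off - 4]
18. n13.fin = "rp"  [terminal]
19. n14.fin = "zu"  [terminal]
20. n9.acc = false  [B.live == A.lab]
21. n15.off = 12  [A₀.lab * 2 + 18]
22. n16.off = 25  [25]
23. n17.tag = "zm"  [terminal]
24. n18.fin = "vp"  [terminal]
25. n16.live = 18  [B.off * 3 - 57]
26. n15.live = 0  [0]
27. n3.acc = true  [A₁.acc == false]
28. n1.hot = false  [not A.acc]
29. n1.env = -6  [len(e.tag) - 8]
30. n19.fin = "vx"  [terminal]
31. n20.lab = 18  [S₁.env + 24]
32. n21.off = "nq"  ["nq"]
33. n22.fin = "wq"  [terminal]
34. n21.hot = false  [false]
35. n21.env = 16  [16]
36. n23.lab = 15  [S.env * -1 + 31]
37. n24.off = -9  [-9]
38. n25.lab = -2  [B.off + 7]
39. n26.tag = "vw"  [terminal]
40. n25.acc = true  [A.lab > -3]
41. n24.live = 30  [B.off + 39]
42. n27.fin = "pq"  [terminal]
43. n23.acc = false  [A.lab > 15]
44. n20.acc = true  [A₀.lab > 17]
45. n0.hot = true  [S₁.env > -7]
46. n0.env = 24  [24]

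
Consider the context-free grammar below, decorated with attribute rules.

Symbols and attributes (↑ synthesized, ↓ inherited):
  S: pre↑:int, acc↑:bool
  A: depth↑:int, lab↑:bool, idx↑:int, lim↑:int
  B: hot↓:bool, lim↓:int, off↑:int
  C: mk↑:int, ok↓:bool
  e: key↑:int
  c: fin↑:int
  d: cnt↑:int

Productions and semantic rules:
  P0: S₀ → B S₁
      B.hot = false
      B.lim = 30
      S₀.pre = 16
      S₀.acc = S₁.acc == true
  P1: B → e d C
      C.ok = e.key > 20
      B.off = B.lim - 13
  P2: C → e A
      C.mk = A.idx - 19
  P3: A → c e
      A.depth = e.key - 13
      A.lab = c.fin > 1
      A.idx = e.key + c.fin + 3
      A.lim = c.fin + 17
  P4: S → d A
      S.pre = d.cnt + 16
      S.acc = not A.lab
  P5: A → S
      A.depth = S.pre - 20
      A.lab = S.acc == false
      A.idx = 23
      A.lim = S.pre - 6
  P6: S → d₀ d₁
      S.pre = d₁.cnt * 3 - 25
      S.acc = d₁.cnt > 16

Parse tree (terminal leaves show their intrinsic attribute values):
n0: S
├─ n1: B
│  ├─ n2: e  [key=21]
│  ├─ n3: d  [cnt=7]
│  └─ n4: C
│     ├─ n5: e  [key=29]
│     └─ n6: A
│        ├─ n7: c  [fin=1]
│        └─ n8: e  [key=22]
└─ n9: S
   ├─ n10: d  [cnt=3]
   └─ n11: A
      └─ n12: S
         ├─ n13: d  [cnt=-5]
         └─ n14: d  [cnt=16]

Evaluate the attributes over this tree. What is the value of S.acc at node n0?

1. n1.hot = false  [false]
2. n1.lim = 30  [30]
3. n2.key = 21  [terminal]
4. n3.cnt = 7  [terminal]
5. n4.ok = true  [e.key > 20]
6. n5.key = 29  [terminal]
7. n7.fin = 1  [terminal]
8. n8.key = 22  [terminal]
9. n6.depth = 9  [e.key - 13]
10. n6.lab = false  [c.fin > 1]
11. n6.idx = 26  [e.key + c.fin + 3]
12. n6.lim = 18  [c.fin + 17]
13. n4.mk = 7  [A.idx - 19]
14. n1.off = 17  [B.lim - 13]
15. n10.cnt = 3  [terminal]
16. n13.cnt = -5  [terminal]
17. n14.cnt = 16  [terminal]
18. n12.pre = 23  [d₁.cnt * 3 - 25]
19. n12.acc = false  [d₁.cnt > 16]
20. n11.depth = 3  [S.pre - 20]
21. n11.lab = true  [S.acc == false]
22. n11.idx = 23  [23]
23. n11.lim = 17  [S.pre - 6]
24. n9.pre = 19  [d.cnt + 16]
25. n9.acc = false  [not A.lab]
26. n0.pre = 16  [16]
27. n0.acc = false  [S₁.acc == true]

false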